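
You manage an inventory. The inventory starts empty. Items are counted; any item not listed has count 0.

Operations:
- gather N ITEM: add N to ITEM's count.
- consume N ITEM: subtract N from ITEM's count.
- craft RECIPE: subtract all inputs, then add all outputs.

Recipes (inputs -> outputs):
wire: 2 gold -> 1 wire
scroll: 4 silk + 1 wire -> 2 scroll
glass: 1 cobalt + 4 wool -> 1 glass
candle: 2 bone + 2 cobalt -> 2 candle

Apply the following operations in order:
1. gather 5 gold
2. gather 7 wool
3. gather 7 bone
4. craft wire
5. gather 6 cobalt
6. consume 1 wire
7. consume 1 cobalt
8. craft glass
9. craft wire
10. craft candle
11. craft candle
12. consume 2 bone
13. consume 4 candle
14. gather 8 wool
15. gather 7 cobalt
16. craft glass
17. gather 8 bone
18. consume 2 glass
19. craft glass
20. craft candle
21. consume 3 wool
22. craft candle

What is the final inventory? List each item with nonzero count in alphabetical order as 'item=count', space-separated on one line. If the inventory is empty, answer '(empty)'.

Answer: bone=5 candle=4 cobalt=1 glass=1 gold=1 wire=1

Derivation:
After 1 (gather 5 gold): gold=5
After 2 (gather 7 wool): gold=5 wool=7
After 3 (gather 7 bone): bone=7 gold=5 wool=7
After 4 (craft wire): bone=7 gold=3 wire=1 wool=7
After 5 (gather 6 cobalt): bone=7 cobalt=6 gold=3 wire=1 wool=7
After 6 (consume 1 wire): bone=7 cobalt=6 gold=3 wool=7
After 7 (consume 1 cobalt): bone=7 cobalt=5 gold=3 wool=7
After 8 (craft glass): bone=7 cobalt=4 glass=1 gold=3 wool=3
After 9 (craft wire): bone=7 cobalt=4 glass=1 gold=1 wire=1 wool=3
After 10 (craft candle): bone=5 candle=2 cobalt=2 glass=1 gold=1 wire=1 wool=3
After 11 (craft candle): bone=3 candle=4 glass=1 gold=1 wire=1 wool=3
After 12 (consume 2 bone): bone=1 candle=4 glass=1 gold=1 wire=1 wool=3
After 13 (consume 4 candle): bone=1 glass=1 gold=1 wire=1 wool=3
After 14 (gather 8 wool): bone=1 glass=1 gold=1 wire=1 wool=11
After 15 (gather 7 cobalt): bone=1 cobalt=7 glass=1 gold=1 wire=1 wool=11
After 16 (craft glass): bone=1 cobalt=6 glass=2 gold=1 wire=1 wool=7
After 17 (gather 8 bone): bone=9 cobalt=6 glass=2 gold=1 wire=1 wool=7
After 18 (consume 2 glass): bone=9 cobalt=6 gold=1 wire=1 wool=7
After 19 (craft glass): bone=9 cobalt=5 glass=1 gold=1 wire=1 wool=3
After 20 (craft candle): bone=7 candle=2 cobalt=3 glass=1 gold=1 wire=1 wool=3
After 21 (consume 3 wool): bone=7 candle=2 cobalt=3 glass=1 gold=1 wire=1
After 22 (craft candle): bone=5 candle=4 cobalt=1 glass=1 gold=1 wire=1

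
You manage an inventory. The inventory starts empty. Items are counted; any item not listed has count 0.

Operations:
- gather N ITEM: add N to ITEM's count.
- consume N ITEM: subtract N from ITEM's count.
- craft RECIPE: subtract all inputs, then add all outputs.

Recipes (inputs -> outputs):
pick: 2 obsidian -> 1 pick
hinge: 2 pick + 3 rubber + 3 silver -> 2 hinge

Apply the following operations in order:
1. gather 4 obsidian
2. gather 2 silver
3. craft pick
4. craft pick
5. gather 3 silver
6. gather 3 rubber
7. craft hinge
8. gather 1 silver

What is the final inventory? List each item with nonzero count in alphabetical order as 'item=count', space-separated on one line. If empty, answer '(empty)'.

Answer: hinge=2 silver=3

Derivation:
After 1 (gather 4 obsidian): obsidian=4
After 2 (gather 2 silver): obsidian=4 silver=2
After 3 (craft pick): obsidian=2 pick=1 silver=2
After 4 (craft pick): pick=2 silver=2
After 5 (gather 3 silver): pick=2 silver=5
After 6 (gather 3 rubber): pick=2 rubber=3 silver=5
After 7 (craft hinge): hinge=2 silver=2
After 8 (gather 1 silver): hinge=2 silver=3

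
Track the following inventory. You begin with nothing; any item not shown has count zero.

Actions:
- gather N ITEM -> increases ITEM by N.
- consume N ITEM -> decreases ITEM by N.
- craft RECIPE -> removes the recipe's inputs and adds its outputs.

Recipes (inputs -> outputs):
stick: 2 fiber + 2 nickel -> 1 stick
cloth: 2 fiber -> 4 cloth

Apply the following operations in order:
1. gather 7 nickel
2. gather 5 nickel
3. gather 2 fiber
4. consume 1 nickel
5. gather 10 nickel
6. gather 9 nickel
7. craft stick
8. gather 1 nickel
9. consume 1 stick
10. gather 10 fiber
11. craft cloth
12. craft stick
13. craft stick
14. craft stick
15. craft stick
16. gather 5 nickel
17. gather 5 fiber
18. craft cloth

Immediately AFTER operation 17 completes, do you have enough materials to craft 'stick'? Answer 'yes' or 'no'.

After 1 (gather 7 nickel): nickel=7
After 2 (gather 5 nickel): nickel=12
After 3 (gather 2 fiber): fiber=2 nickel=12
After 4 (consume 1 nickel): fiber=2 nickel=11
After 5 (gather 10 nickel): fiber=2 nickel=21
After 6 (gather 9 nickel): fiber=2 nickel=30
After 7 (craft stick): nickel=28 stick=1
After 8 (gather 1 nickel): nickel=29 stick=1
After 9 (consume 1 stick): nickel=29
After 10 (gather 10 fiber): fiber=10 nickel=29
After 11 (craft cloth): cloth=4 fiber=8 nickel=29
After 12 (craft stick): cloth=4 fiber=6 nickel=27 stick=1
After 13 (craft stick): cloth=4 fiber=4 nickel=25 stick=2
After 14 (craft stick): cloth=4 fiber=2 nickel=23 stick=3
After 15 (craft stick): cloth=4 nickel=21 stick=4
After 16 (gather 5 nickel): cloth=4 nickel=26 stick=4
After 17 (gather 5 fiber): cloth=4 fiber=5 nickel=26 stick=4

Answer: yes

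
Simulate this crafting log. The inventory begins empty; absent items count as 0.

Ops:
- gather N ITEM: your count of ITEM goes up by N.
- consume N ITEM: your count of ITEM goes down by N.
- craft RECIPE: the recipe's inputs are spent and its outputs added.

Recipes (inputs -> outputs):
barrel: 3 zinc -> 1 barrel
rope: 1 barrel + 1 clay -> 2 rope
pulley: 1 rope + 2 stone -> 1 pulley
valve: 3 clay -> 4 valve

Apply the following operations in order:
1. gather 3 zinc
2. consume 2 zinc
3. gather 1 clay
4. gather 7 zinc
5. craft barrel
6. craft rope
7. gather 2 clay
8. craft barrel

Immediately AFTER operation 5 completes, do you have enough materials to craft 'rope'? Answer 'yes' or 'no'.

After 1 (gather 3 zinc): zinc=3
After 2 (consume 2 zinc): zinc=1
After 3 (gather 1 clay): clay=1 zinc=1
After 4 (gather 7 zinc): clay=1 zinc=8
After 5 (craft barrel): barrel=1 clay=1 zinc=5

Answer: yes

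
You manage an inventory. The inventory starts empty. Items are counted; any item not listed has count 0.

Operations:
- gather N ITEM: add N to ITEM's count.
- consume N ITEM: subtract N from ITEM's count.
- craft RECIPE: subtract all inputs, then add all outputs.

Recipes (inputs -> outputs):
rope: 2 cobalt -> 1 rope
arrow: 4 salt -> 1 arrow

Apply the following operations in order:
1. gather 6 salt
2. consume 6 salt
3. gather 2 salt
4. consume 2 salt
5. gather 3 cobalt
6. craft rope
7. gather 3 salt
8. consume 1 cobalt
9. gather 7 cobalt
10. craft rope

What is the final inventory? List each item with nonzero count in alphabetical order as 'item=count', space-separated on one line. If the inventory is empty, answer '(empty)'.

Answer: cobalt=5 rope=2 salt=3

Derivation:
After 1 (gather 6 salt): salt=6
After 2 (consume 6 salt): (empty)
After 3 (gather 2 salt): salt=2
After 4 (consume 2 salt): (empty)
After 5 (gather 3 cobalt): cobalt=3
After 6 (craft rope): cobalt=1 rope=1
After 7 (gather 3 salt): cobalt=1 rope=1 salt=3
After 8 (consume 1 cobalt): rope=1 salt=3
After 9 (gather 7 cobalt): cobalt=7 rope=1 salt=3
After 10 (craft rope): cobalt=5 rope=2 salt=3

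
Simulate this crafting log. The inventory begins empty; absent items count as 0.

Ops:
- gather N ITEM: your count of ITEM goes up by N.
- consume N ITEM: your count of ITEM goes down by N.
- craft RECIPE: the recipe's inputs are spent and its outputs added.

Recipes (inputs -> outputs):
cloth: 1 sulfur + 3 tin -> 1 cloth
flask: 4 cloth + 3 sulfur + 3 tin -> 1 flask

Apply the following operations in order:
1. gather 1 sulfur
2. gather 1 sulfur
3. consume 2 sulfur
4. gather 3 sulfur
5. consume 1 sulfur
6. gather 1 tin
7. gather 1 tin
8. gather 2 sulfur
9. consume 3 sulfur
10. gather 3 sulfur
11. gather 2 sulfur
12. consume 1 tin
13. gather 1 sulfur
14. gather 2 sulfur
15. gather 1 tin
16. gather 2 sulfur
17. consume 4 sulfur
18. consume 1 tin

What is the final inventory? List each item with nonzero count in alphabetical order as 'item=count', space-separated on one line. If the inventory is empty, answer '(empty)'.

After 1 (gather 1 sulfur): sulfur=1
After 2 (gather 1 sulfur): sulfur=2
After 3 (consume 2 sulfur): (empty)
After 4 (gather 3 sulfur): sulfur=3
After 5 (consume 1 sulfur): sulfur=2
After 6 (gather 1 tin): sulfur=2 tin=1
After 7 (gather 1 tin): sulfur=2 tin=2
After 8 (gather 2 sulfur): sulfur=4 tin=2
After 9 (consume 3 sulfur): sulfur=1 tin=2
After 10 (gather 3 sulfur): sulfur=4 tin=2
After 11 (gather 2 sulfur): sulfur=6 tin=2
After 12 (consume 1 tin): sulfur=6 tin=1
After 13 (gather 1 sulfur): sulfur=7 tin=1
After 14 (gather 2 sulfur): sulfur=9 tin=1
After 15 (gather 1 tin): sulfur=9 tin=2
After 16 (gather 2 sulfur): sulfur=11 tin=2
After 17 (consume 4 sulfur): sulfur=7 tin=2
After 18 (consume 1 tin): sulfur=7 tin=1

Answer: sulfur=7 tin=1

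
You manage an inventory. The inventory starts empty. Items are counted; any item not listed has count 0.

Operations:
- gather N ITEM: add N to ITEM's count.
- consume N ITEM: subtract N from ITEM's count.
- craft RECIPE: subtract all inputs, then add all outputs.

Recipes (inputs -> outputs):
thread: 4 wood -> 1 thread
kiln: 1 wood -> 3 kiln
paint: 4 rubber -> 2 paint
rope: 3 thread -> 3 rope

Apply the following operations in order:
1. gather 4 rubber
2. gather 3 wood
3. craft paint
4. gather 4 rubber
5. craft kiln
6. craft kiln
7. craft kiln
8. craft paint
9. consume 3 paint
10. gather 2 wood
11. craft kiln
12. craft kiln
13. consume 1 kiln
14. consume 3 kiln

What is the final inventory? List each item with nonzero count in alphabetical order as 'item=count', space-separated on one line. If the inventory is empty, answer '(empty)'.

Answer: kiln=11 paint=1

Derivation:
After 1 (gather 4 rubber): rubber=4
After 2 (gather 3 wood): rubber=4 wood=3
After 3 (craft paint): paint=2 wood=3
After 4 (gather 4 rubber): paint=2 rubber=4 wood=3
After 5 (craft kiln): kiln=3 paint=2 rubber=4 wood=2
After 6 (craft kiln): kiln=6 paint=2 rubber=4 wood=1
After 7 (craft kiln): kiln=9 paint=2 rubber=4
After 8 (craft paint): kiln=9 paint=4
After 9 (consume 3 paint): kiln=9 paint=1
After 10 (gather 2 wood): kiln=9 paint=1 wood=2
After 11 (craft kiln): kiln=12 paint=1 wood=1
After 12 (craft kiln): kiln=15 paint=1
After 13 (consume 1 kiln): kiln=14 paint=1
After 14 (consume 3 kiln): kiln=11 paint=1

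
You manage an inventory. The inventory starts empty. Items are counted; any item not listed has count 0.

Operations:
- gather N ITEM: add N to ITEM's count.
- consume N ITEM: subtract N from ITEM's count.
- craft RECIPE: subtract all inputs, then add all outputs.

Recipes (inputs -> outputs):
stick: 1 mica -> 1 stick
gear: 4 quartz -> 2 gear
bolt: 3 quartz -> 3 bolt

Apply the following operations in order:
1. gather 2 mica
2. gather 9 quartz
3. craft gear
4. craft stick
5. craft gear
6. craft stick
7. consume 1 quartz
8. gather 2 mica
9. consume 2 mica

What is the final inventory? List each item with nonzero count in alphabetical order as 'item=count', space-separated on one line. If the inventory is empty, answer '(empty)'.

After 1 (gather 2 mica): mica=2
After 2 (gather 9 quartz): mica=2 quartz=9
After 3 (craft gear): gear=2 mica=2 quartz=5
After 4 (craft stick): gear=2 mica=1 quartz=5 stick=1
After 5 (craft gear): gear=4 mica=1 quartz=1 stick=1
After 6 (craft stick): gear=4 quartz=1 stick=2
After 7 (consume 1 quartz): gear=4 stick=2
After 8 (gather 2 mica): gear=4 mica=2 stick=2
After 9 (consume 2 mica): gear=4 stick=2

Answer: gear=4 stick=2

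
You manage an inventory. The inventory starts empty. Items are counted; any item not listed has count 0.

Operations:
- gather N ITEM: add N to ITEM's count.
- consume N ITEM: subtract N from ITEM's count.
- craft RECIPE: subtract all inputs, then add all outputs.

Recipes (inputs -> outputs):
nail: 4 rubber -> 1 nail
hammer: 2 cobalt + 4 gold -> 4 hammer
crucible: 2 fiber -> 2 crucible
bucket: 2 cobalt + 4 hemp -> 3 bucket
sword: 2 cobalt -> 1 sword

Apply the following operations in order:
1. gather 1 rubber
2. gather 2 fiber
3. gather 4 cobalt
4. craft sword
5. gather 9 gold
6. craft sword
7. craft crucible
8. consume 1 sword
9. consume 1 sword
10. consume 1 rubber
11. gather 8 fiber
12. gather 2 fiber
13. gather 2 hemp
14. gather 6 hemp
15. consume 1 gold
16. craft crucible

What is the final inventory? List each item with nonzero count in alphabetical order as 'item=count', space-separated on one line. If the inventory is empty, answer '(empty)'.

Answer: crucible=4 fiber=8 gold=8 hemp=8

Derivation:
After 1 (gather 1 rubber): rubber=1
After 2 (gather 2 fiber): fiber=2 rubber=1
After 3 (gather 4 cobalt): cobalt=4 fiber=2 rubber=1
After 4 (craft sword): cobalt=2 fiber=2 rubber=1 sword=1
After 5 (gather 9 gold): cobalt=2 fiber=2 gold=9 rubber=1 sword=1
After 6 (craft sword): fiber=2 gold=9 rubber=1 sword=2
After 7 (craft crucible): crucible=2 gold=9 rubber=1 sword=2
After 8 (consume 1 sword): crucible=2 gold=9 rubber=1 sword=1
After 9 (consume 1 sword): crucible=2 gold=9 rubber=1
After 10 (consume 1 rubber): crucible=2 gold=9
After 11 (gather 8 fiber): crucible=2 fiber=8 gold=9
After 12 (gather 2 fiber): crucible=2 fiber=10 gold=9
After 13 (gather 2 hemp): crucible=2 fiber=10 gold=9 hemp=2
After 14 (gather 6 hemp): crucible=2 fiber=10 gold=9 hemp=8
After 15 (consume 1 gold): crucible=2 fiber=10 gold=8 hemp=8
After 16 (craft crucible): crucible=4 fiber=8 gold=8 hemp=8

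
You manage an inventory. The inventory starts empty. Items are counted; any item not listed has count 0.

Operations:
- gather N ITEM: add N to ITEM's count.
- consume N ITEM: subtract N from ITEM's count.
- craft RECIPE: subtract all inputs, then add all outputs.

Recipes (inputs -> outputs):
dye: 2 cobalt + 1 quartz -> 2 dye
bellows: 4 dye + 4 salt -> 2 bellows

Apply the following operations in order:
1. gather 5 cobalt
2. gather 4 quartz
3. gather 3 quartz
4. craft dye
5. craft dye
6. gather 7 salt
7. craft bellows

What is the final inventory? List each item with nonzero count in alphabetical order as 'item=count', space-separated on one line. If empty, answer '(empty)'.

Answer: bellows=2 cobalt=1 quartz=5 salt=3

Derivation:
After 1 (gather 5 cobalt): cobalt=5
After 2 (gather 4 quartz): cobalt=5 quartz=4
After 3 (gather 3 quartz): cobalt=5 quartz=7
After 4 (craft dye): cobalt=3 dye=2 quartz=6
After 5 (craft dye): cobalt=1 dye=4 quartz=5
After 6 (gather 7 salt): cobalt=1 dye=4 quartz=5 salt=7
After 7 (craft bellows): bellows=2 cobalt=1 quartz=5 salt=3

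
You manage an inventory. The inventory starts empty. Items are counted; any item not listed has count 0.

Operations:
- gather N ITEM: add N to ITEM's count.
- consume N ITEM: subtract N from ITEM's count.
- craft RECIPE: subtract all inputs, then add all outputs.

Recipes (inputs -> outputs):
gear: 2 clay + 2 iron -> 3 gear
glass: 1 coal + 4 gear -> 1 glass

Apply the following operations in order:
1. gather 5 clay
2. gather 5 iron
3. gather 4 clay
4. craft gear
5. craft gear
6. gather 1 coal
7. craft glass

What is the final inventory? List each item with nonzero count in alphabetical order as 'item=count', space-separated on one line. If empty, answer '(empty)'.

After 1 (gather 5 clay): clay=5
After 2 (gather 5 iron): clay=5 iron=5
After 3 (gather 4 clay): clay=9 iron=5
After 4 (craft gear): clay=7 gear=3 iron=3
After 5 (craft gear): clay=5 gear=6 iron=1
After 6 (gather 1 coal): clay=5 coal=1 gear=6 iron=1
After 7 (craft glass): clay=5 gear=2 glass=1 iron=1

Answer: clay=5 gear=2 glass=1 iron=1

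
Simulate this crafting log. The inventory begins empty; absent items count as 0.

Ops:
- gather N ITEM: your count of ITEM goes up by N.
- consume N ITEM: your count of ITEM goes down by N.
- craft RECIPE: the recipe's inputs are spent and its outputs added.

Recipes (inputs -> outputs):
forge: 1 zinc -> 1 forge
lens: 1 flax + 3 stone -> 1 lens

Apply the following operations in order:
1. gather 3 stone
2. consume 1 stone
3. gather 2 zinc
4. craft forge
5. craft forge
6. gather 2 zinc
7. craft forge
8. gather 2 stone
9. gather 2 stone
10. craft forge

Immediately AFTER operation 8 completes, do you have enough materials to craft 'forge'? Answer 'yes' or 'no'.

Answer: yes

Derivation:
After 1 (gather 3 stone): stone=3
After 2 (consume 1 stone): stone=2
After 3 (gather 2 zinc): stone=2 zinc=2
After 4 (craft forge): forge=1 stone=2 zinc=1
After 5 (craft forge): forge=2 stone=2
After 6 (gather 2 zinc): forge=2 stone=2 zinc=2
After 7 (craft forge): forge=3 stone=2 zinc=1
After 8 (gather 2 stone): forge=3 stone=4 zinc=1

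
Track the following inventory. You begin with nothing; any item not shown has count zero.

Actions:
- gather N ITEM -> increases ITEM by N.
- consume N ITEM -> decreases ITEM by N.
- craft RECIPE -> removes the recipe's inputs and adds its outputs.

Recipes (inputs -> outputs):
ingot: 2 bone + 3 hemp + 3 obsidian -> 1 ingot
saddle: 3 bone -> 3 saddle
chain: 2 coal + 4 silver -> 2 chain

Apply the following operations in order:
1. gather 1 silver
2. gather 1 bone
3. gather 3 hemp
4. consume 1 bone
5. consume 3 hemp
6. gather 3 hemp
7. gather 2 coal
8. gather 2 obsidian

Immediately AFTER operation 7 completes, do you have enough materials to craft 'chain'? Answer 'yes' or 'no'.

After 1 (gather 1 silver): silver=1
After 2 (gather 1 bone): bone=1 silver=1
After 3 (gather 3 hemp): bone=1 hemp=3 silver=1
After 4 (consume 1 bone): hemp=3 silver=1
After 5 (consume 3 hemp): silver=1
After 6 (gather 3 hemp): hemp=3 silver=1
After 7 (gather 2 coal): coal=2 hemp=3 silver=1

Answer: no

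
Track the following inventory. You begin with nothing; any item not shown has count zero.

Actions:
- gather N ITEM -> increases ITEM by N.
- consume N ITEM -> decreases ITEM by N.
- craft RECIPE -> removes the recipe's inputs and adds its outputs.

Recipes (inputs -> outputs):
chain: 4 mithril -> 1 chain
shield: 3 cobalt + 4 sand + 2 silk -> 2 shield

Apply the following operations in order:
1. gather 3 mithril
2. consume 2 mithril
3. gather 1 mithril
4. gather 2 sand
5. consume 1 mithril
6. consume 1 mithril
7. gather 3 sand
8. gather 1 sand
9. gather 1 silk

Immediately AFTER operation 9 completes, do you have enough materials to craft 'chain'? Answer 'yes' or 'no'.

Answer: no

Derivation:
After 1 (gather 3 mithril): mithril=3
After 2 (consume 2 mithril): mithril=1
After 3 (gather 1 mithril): mithril=2
After 4 (gather 2 sand): mithril=2 sand=2
After 5 (consume 1 mithril): mithril=1 sand=2
After 6 (consume 1 mithril): sand=2
After 7 (gather 3 sand): sand=5
After 8 (gather 1 sand): sand=6
After 9 (gather 1 silk): sand=6 silk=1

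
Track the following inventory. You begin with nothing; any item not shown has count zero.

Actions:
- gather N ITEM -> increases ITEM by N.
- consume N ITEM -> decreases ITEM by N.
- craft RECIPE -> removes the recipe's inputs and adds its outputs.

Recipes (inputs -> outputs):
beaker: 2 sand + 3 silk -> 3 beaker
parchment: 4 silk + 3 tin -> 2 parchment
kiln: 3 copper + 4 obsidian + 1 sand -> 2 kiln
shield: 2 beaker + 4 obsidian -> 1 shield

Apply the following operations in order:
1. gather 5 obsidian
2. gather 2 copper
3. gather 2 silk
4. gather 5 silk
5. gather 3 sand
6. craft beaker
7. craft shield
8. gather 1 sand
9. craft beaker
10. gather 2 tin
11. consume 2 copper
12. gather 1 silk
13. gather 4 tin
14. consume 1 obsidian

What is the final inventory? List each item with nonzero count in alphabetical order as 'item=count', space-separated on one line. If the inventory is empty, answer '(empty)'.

After 1 (gather 5 obsidian): obsidian=5
After 2 (gather 2 copper): copper=2 obsidian=5
After 3 (gather 2 silk): copper=2 obsidian=5 silk=2
After 4 (gather 5 silk): copper=2 obsidian=5 silk=7
After 5 (gather 3 sand): copper=2 obsidian=5 sand=3 silk=7
After 6 (craft beaker): beaker=3 copper=2 obsidian=5 sand=1 silk=4
After 7 (craft shield): beaker=1 copper=2 obsidian=1 sand=1 shield=1 silk=4
After 8 (gather 1 sand): beaker=1 copper=2 obsidian=1 sand=2 shield=1 silk=4
After 9 (craft beaker): beaker=4 copper=2 obsidian=1 shield=1 silk=1
After 10 (gather 2 tin): beaker=4 copper=2 obsidian=1 shield=1 silk=1 tin=2
After 11 (consume 2 copper): beaker=4 obsidian=1 shield=1 silk=1 tin=2
After 12 (gather 1 silk): beaker=4 obsidian=1 shield=1 silk=2 tin=2
After 13 (gather 4 tin): beaker=4 obsidian=1 shield=1 silk=2 tin=6
After 14 (consume 1 obsidian): beaker=4 shield=1 silk=2 tin=6

Answer: beaker=4 shield=1 silk=2 tin=6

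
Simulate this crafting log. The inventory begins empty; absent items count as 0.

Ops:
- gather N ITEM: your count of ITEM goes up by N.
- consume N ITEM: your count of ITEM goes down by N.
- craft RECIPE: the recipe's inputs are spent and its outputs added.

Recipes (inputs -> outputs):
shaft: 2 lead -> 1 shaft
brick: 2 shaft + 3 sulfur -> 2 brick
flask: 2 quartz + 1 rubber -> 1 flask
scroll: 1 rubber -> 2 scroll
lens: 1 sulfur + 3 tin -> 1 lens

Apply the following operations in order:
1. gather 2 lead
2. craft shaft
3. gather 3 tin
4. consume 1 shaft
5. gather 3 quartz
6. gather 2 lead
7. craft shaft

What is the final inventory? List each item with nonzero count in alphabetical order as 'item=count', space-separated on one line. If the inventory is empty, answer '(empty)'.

Answer: quartz=3 shaft=1 tin=3

Derivation:
After 1 (gather 2 lead): lead=2
After 2 (craft shaft): shaft=1
After 3 (gather 3 tin): shaft=1 tin=3
After 4 (consume 1 shaft): tin=3
After 5 (gather 3 quartz): quartz=3 tin=3
After 6 (gather 2 lead): lead=2 quartz=3 tin=3
After 7 (craft shaft): quartz=3 shaft=1 tin=3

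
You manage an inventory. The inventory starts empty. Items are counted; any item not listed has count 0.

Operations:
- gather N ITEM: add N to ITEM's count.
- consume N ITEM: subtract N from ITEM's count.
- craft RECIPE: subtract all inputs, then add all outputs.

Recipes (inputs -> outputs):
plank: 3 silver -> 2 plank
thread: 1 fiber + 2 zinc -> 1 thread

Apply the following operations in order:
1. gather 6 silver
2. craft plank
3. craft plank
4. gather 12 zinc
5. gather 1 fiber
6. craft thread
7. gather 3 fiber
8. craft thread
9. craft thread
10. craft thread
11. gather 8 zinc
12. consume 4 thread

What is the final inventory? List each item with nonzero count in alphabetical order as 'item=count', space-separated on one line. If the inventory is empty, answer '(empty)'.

Answer: plank=4 zinc=12

Derivation:
After 1 (gather 6 silver): silver=6
After 2 (craft plank): plank=2 silver=3
After 3 (craft plank): plank=4
After 4 (gather 12 zinc): plank=4 zinc=12
After 5 (gather 1 fiber): fiber=1 plank=4 zinc=12
After 6 (craft thread): plank=4 thread=1 zinc=10
After 7 (gather 3 fiber): fiber=3 plank=4 thread=1 zinc=10
After 8 (craft thread): fiber=2 plank=4 thread=2 zinc=8
After 9 (craft thread): fiber=1 plank=4 thread=3 zinc=6
After 10 (craft thread): plank=4 thread=4 zinc=4
After 11 (gather 8 zinc): plank=4 thread=4 zinc=12
After 12 (consume 4 thread): plank=4 zinc=12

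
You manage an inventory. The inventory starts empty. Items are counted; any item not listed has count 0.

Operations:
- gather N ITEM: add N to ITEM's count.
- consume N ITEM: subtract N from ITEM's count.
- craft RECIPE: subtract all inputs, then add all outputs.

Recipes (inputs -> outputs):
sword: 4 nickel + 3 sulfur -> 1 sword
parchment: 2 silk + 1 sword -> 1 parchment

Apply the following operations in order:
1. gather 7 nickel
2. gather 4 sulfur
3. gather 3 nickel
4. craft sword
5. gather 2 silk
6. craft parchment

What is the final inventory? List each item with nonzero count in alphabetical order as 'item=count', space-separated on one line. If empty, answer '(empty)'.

After 1 (gather 7 nickel): nickel=7
After 2 (gather 4 sulfur): nickel=7 sulfur=4
After 3 (gather 3 nickel): nickel=10 sulfur=4
After 4 (craft sword): nickel=6 sulfur=1 sword=1
After 5 (gather 2 silk): nickel=6 silk=2 sulfur=1 sword=1
After 6 (craft parchment): nickel=6 parchment=1 sulfur=1

Answer: nickel=6 parchment=1 sulfur=1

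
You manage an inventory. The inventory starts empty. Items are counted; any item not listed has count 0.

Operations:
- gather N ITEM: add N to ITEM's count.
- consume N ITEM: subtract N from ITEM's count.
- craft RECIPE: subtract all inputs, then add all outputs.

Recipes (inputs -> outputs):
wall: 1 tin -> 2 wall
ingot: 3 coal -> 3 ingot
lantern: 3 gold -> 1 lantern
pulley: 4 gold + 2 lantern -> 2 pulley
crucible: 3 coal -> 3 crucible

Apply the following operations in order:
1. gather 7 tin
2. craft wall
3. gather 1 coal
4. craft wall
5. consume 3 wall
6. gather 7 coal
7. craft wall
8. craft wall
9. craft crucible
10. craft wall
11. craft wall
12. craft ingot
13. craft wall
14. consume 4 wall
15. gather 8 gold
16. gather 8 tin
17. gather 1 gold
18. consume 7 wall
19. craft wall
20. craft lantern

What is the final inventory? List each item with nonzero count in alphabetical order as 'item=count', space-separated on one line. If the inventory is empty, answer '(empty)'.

Answer: coal=2 crucible=3 gold=6 ingot=3 lantern=1 tin=7 wall=2

Derivation:
After 1 (gather 7 tin): tin=7
After 2 (craft wall): tin=6 wall=2
After 3 (gather 1 coal): coal=1 tin=6 wall=2
After 4 (craft wall): coal=1 tin=5 wall=4
After 5 (consume 3 wall): coal=1 tin=5 wall=1
After 6 (gather 7 coal): coal=8 tin=5 wall=1
After 7 (craft wall): coal=8 tin=4 wall=3
After 8 (craft wall): coal=8 tin=3 wall=5
After 9 (craft crucible): coal=5 crucible=3 tin=3 wall=5
After 10 (craft wall): coal=5 crucible=3 tin=2 wall=7
After 11 (craft wall): coal=5 crucible=3 tin=1 wall=9
After 12 (craft ingot): coal=2 crucible=3 ingot=3 tin=1 wall=9
After 13 (craft wall): coal=2 crucible=3 ingot=3 wall=11
After 14 (consume 4 wall): coal=2 crucible=3 ingot=3 wall=7
After 15 (gather 8 gold): coal=2 crucible=3 gold=8 ingot=3 wall=7
After 16 (gather 8 tin): coal=2 crucible=3 gold=8 ingot=3 tin=8 wall=7
After 17 (gather 1 gold): coal=2 crucible=3 gold=9 ingot=3 tin=8 wall=7
After 18 (consume 7 wall): coal=2 crucible=3 gold=9 ingot=3 tin=8
After 19 (craft wall): coal=2 crucible=3 gold=9 ingot=3 tin=7 wall=2
After 20 (craft lantern): coal=2 crucible=3 gold=6 ingot=3 lantern=1 tin=7 wall=2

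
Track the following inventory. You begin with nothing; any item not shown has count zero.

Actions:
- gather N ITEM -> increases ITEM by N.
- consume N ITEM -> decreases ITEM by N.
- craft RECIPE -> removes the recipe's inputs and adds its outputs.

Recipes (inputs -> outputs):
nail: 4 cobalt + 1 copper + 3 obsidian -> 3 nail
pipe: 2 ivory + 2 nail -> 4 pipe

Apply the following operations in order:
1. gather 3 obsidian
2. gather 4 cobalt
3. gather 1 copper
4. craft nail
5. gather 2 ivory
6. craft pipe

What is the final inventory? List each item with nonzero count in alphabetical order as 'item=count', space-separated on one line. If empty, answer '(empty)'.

After 1 (gather 3 obsidian): obsidian=3
After 2 (gather 4 cobalt): cobalt=4 obsidian=3
After 3 (gather 1 copper): cobalt=4 copper=1 obsidian=3
After 4 (craft nail): nail=3
After 5 (gather 2 ivory): ivory=2 nail=3
After 6 (craft pipe): nail=1 pipe=4

Answer: nail=1 pipe=4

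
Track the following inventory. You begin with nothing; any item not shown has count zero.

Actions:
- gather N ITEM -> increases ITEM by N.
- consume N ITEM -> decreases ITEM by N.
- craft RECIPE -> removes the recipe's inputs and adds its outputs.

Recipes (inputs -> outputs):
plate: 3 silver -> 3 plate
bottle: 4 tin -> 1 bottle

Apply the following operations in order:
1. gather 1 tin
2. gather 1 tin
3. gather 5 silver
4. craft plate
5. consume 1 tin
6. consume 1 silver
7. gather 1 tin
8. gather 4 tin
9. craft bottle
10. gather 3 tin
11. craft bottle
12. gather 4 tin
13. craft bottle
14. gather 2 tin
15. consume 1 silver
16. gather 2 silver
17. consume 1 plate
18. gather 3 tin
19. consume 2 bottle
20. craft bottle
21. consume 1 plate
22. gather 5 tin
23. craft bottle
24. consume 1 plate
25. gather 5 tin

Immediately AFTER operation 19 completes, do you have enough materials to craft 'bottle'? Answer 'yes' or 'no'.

After 1 (gather 1 tin): tin=1
After 2 (gather 1 tin): tin=2
After 3 (gather 5 silver): silver=5 tin=2
After 4 (craft plate): plate=3 silver=2 tin=2
After 5 (consume 1 tin): plate=3 silver=2 tin=1
After 6 (consume 1 silver): plate=3 silver=1 tin=1
After 7 (gather 1 tin): plate=3 silver=1 tin=2
After 8 (gather 4 tin): plate=3 silver=1 tin=6
After 9 (craft bottle): bottle=1 plate=3 silver=1 tin=2
After 10 (gather 3 tin): bottle=1 plate=3 silver=1 tin=5
After 11 (craft bottle): bottle=2 plate=3 silver=1 tin=1
After 12 (gather 4 tin): bottle=2 plate=3 silver=1 tin=5
After 13 (craft bottle): bottle=3 plate=3 silver=1 tin=1
After 14 (gather 2 tin): bottle=3 plate=3 silver=1 tin=3
After 15 (consume 1 silver): bottle=3 plate=3 tin=3
After 16 (gather 2 silver): bottle=3 plate=3 silver=2 tin=3
After 17 (consume 1 plate): bottle=3 plate=2 silver=2 tin=3
After 18 (gather 3 tin): bottle=3 plate=2 silver=2 tin=6
After 19 (consume 2 bottle): bottle=1 plate=2 silver=2 tin=6

Answer: yes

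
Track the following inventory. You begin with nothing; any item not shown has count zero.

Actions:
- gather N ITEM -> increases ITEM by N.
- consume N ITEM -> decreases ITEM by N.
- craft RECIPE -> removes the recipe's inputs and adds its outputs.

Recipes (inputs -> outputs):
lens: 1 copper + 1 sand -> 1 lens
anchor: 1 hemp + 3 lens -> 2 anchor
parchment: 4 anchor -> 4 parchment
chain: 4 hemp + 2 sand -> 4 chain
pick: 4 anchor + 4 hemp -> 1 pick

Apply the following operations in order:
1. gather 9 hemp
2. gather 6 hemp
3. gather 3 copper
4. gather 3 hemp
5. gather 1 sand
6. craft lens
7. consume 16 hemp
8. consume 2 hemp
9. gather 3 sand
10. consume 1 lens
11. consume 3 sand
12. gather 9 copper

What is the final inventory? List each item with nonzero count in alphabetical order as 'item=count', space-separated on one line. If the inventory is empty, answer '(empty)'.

Answer: copper=11

Derivation:
After 1 (gather 9 hemp): hemp=9
After 2 (gather 6 hemp): hemp=15
After 3 (gather 3 copper): copper=3 hemp=15
After 4 (gather 3 hemp): copper=3 hemp=18
After 5 (gather 1 sand): copper=3 hemp=18 sand=1
After 6 (craft lens): copper=2 hemp=18 lens=1
After 7 (consume 16 hemp): copper=2 hemp=2 lens=1
After 8 (consume 2 hemp): copper=2 lens=1
After 9 (gather 3 sand): copper=2 lens=1 sand=3
After 10 (consume 1 lens): copper=2 sand=3
After 11 (consume 3 sand): copper=2
After 12 (gather 9 copper): copper=11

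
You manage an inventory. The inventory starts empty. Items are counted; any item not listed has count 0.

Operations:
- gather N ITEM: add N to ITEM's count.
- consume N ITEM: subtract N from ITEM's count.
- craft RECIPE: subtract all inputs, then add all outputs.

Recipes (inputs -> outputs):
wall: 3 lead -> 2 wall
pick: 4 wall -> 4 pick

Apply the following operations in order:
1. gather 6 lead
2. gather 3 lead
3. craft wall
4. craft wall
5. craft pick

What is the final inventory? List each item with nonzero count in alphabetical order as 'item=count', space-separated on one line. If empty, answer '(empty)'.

Answer: lead=3 pick=4

Derivation:
After 1 (gather 6 lead): lead=6
After 2 (gather 3 lead): lead=9
After 3 (craft wall): lead=6 wall=2
After 4 (craft wall): lead=3 wall=4
After 5 (craft pick): lead=3 pick=4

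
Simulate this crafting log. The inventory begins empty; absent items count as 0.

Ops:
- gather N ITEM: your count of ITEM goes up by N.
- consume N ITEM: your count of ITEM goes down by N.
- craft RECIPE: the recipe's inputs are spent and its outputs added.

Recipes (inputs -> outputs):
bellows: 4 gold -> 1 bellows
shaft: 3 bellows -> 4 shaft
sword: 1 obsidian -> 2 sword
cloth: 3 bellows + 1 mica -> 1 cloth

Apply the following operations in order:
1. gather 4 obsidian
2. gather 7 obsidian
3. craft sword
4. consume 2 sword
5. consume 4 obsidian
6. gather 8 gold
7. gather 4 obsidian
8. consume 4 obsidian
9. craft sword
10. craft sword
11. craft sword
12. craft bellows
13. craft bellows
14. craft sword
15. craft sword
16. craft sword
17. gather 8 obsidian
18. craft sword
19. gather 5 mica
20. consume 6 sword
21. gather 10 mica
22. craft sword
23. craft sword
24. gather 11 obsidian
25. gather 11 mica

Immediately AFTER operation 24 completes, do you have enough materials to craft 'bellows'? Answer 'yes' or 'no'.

After 1 (gather 4 obsidian): obsidian=4
After 2 (gather 7 obsidian): obsidian=11
After 3 (craft sword): obsidian=10 sword=2
After 4 (consume 2 sword): obsidian=10
After 5 (consume 4 obsidian): obsidian=6
After 6 (gather 8 gold): gold=8 obsidian=6
After 7 (gather 4 obsidian): gold=8 obsidian=10
After 8 (consume 4 obsidian): gold=8 obsidian=6
After 9 (craft sword): gold=8 obsidian=5 sword=2
After 10 (craft sword): gold=8 obsidian=4 sword=4
After 11 (craft sword): gold=8 obsidian=3 sword=6
After 12 (craft bellows): bellows=1 gold=4 obsidian=3 sword=6
After 13 (craft bellows): bellows=2 obsidian=3 sword=6
After 14 (craft sword): bellows=2 obsidian=2 sword=8
After 15 (craft sword): bellows=2 obsidian=1 sword=10
After 16 (craft sword): bellows=2 sword=12
After 17 (gather 8 obsidian): bellows=2 obsidian=8 sword=12
After 18 (craft sword): bellows=2 obsidian=7 sword=14
After 19 (gather 5 mica): bellows=2 mica=5 obsidian=7 sword=14
After 20 (consume 6 sword): bellows=2 mica=5 obsidian=7 sword=8
After 21 (gather 10 mica): bellows=2 mica=15 obsidian=7 sword=8
After 22 (craft sword): bellows=2 mica=15 obsidian=6 sword=10
After 23 (craft sword): bellows=2 mica=15 obsidian=5 sword=12
After 24 (gather 11 obsidian): bellows=2 mica=15 obsidian=16 sword=12

Answer: no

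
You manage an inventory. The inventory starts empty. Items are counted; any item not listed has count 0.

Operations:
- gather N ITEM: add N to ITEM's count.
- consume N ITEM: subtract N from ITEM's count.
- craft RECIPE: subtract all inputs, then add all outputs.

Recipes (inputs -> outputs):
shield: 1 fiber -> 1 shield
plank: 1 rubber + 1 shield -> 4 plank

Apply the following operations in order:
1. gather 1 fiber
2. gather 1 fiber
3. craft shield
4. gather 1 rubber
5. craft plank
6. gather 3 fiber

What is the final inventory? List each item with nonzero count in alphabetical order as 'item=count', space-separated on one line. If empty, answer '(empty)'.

After 1 (gather 1 fiber): fiber=1
After 2 (gather 1 fiber): fiber=2
After 3 (craft shield): fiber=1 shield=1
After 4 (gather 1 rubber): fiber=1 rubber=1 shield=1
After 5 (craft plank): fiber=1 plank=4
After 6 (gather 3 fiber): fiber=4 plank=4

Answer: fiber=4 plank=4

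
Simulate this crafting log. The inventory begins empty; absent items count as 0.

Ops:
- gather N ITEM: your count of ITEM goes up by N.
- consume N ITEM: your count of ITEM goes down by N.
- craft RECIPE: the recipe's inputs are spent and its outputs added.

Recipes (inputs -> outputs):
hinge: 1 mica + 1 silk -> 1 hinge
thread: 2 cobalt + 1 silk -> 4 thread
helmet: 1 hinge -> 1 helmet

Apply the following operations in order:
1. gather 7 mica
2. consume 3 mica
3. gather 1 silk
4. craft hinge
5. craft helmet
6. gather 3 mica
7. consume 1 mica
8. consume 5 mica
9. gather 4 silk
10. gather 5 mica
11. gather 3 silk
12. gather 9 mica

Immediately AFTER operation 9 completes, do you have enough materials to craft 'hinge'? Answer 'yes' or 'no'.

Answer: no

Derivation:
After 1 (gather 7 mica): mica=7
After 2 (consume 3 mica): mica=4
After 3 (gather 1 silk): mica=4 silk=1
After 4 (craft hinge): hinge=1 mica=3
After 5 (craft helmet): helmet=1 mica=3
After 6 (gather 3 mica): helmet=1 mica=6
After 7 (consume 1 mica): helmet=1 mica=5
After 8 (consume 5 mica): helmet=1
After 9 (gather 4 silk): helmet=1 silk=4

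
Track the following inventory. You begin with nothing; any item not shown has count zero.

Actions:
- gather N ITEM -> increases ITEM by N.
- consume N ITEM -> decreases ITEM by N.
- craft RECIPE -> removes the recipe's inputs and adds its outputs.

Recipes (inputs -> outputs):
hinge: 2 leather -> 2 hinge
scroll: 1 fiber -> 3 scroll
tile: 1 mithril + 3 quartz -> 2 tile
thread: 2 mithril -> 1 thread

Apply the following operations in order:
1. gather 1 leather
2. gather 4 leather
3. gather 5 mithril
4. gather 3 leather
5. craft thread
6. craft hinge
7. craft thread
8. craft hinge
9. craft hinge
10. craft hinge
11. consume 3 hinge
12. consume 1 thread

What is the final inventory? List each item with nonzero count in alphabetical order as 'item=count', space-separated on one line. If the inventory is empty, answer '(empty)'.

Answer: hinge=5 mithril=1 thread=1

Derivation:
After 1 (gather 1 leather): leather=1
After 2 (gather 4 leather): leather=5
After 3 (gather 5 mithril): leather=5 mithril=5
After 4 (gather 3 leather): leather=8 mithril=5
After 5 (craft thread): leather=8 mithril=3 thread=1
After 6 (craft hinge): hinge=2 leather=6 mithril=3 thread=1
After 7 (craft thread): hinge=2 leather=6 mithril=1 thread=2
After 8 (craft hinge): hinge=4 leather=4 mithril=1 thread=2
After 9 (craft hinge): hinge=6 leather=2 mithril=1 thread=2
After 10 (craft hinge): hinge=8 mithril=1 thread=2
After 11 (consume 3 hinge): hinge=5 mithril=1 thread=2
After 12 (consume 1 thread): hinge=5 mithril=1 thread=1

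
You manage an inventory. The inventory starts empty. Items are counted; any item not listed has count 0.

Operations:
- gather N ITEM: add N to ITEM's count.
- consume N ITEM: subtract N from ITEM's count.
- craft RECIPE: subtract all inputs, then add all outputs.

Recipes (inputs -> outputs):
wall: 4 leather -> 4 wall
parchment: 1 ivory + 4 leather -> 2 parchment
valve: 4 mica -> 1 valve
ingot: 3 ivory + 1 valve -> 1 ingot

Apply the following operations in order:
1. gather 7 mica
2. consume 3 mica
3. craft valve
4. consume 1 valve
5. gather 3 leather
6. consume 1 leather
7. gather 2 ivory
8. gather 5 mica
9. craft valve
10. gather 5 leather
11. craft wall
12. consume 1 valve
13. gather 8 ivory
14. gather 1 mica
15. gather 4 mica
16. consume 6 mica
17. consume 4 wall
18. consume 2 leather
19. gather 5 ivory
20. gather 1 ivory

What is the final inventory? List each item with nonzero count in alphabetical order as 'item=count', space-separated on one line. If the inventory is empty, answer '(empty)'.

After 1 (gather 7 mica): mica=7
After 2 (consume 3 mica): mica=4
After 3 (craft valve): valve=1
After 4 (consume 1 valve): (empty)
After 5 (gather 3 leather): leather=3
After 6 (consume 1 leather): leather=2
After 7 (gather 2 ivory): ivory=2 leather=2
After 8 (gather 5 mica): ivory=2 leather=2 mica=5
After 9 (craft valve): ivory=2 leather=2 mica=1 valve=1
After 10 (gather 5 leather): ivory=2 leather=7 mica=1 valve=1
After 11 (craft wall): ivory=2 leather=3 mica=1 valve=1 wall=4
After 12 (consume 1 valve): ivory=2 leather=3 mica=1 wall=4
After 13 (gather 8 ivory): ivory=10 leather=3 mica=1 wall=4
After 14 (gather 1 mica): ivory=10 leather=3 mica=2 wall=4
After 15 (gather 4 mica): ivory=10 leather=3 mica=6 wall=4
After 16 (consume 6 mica): ivory=10 leather=3 wall=4
After 17 (consume 4 wall): ivory=10 leather=3
After 18 (consume 2 leather): ivory=10 leather=1
After 19 (gather 5 ivory): ivory=15 leather=1
After 20 (gather 1 ivory): ivory=16 leather=1

Answer: ivory=16 leather=1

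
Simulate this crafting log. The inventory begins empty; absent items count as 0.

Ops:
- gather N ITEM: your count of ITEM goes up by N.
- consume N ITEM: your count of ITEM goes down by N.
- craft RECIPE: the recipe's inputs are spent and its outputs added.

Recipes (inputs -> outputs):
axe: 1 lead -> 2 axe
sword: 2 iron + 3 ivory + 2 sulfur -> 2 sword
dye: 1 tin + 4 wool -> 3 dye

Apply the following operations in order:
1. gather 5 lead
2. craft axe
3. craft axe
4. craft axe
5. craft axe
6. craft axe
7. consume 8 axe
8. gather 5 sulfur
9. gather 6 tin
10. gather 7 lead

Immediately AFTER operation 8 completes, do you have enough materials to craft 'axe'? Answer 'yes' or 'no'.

After 1 (gather 5 lead): lead=5
After 2 (craft axe): axe=2 lead=4
After 3 (craft axe): axe=4 lead=3
After 4 (craft axe): axe=6 lead=2
After 5 (craft axe): axe=8 lead=1
After 6 (craft axe): axe=10
After 7 (consume 8 axe): axe=2
After 8 (gather 5 sulfur): axe=2 sulfur=5

Answer: no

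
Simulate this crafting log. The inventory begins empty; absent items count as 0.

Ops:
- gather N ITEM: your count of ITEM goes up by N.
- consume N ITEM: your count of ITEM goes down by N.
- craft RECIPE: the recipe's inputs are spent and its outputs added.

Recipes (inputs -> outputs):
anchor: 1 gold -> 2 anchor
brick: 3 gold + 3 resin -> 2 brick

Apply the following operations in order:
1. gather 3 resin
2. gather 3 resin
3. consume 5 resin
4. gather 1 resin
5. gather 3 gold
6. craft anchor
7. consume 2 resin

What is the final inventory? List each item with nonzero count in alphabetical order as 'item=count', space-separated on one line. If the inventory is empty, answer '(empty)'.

After 1 (gather 3 resin): resin=3
After 2 (gather 3 resin): resin=6
After 3 (consume 5 resin): resin=1
After 4 (gather 1 resin): resin=2
After 5 (gather 3 gold): gold=3 resin=2
After 6 (craft anchor): anchor=2 gold=2 resin=2
After 7 (consume 2 resin): anchor=2 gold=2

Answer: anchor=2 gold=2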